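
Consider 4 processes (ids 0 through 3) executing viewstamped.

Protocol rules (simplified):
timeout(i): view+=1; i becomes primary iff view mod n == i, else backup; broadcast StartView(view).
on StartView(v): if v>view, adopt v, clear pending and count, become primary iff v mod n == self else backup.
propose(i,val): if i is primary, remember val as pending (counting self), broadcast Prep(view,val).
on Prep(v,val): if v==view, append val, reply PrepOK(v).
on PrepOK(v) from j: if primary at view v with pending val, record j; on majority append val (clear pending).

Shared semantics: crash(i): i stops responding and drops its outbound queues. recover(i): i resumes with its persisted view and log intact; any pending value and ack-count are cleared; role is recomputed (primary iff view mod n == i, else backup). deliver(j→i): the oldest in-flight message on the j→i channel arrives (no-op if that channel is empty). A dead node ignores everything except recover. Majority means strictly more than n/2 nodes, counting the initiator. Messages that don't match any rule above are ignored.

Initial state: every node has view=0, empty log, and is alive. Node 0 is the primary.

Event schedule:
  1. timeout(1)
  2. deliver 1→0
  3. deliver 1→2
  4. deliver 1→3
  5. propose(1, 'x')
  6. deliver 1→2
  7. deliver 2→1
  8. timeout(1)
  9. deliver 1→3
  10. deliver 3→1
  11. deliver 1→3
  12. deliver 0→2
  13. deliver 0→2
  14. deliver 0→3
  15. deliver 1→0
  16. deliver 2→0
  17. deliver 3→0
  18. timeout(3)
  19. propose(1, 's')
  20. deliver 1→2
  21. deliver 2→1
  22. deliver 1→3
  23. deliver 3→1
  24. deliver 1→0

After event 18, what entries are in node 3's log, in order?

x

[1] timeout(1) → N1(prim v1 [-])
[2] deliver 1→0 → N0(back v1 [-])
[3] deliver 1→2 → N2(back v1 [-])
[4] deliver 1→3 → N3(back v1 [-])
[5] propose(1,'x') → ∅
[6] deliver 1→2 → N2(back v1 [x])
[7] deliver 2→1 → ∅
[8] timeout(1) → N1(back v2 [-])
[9] deliver 1→3 → N3(back v1 [x])
[10] deliver 3→1 → ∅
[11] deliver 1→3 → N3(back v2 [x])
[12] deliver 0→2 → ∅
[13] deliver 0→2 → ∅
[14] deliver 0→3 → ∅
[15] deliver 1→0 → N0(back v1 [x])
[16] deliver 2→0 → ∅
[17] deliver 3→0 → ∅
[18] timeout(3) → N3(prim v3 [x])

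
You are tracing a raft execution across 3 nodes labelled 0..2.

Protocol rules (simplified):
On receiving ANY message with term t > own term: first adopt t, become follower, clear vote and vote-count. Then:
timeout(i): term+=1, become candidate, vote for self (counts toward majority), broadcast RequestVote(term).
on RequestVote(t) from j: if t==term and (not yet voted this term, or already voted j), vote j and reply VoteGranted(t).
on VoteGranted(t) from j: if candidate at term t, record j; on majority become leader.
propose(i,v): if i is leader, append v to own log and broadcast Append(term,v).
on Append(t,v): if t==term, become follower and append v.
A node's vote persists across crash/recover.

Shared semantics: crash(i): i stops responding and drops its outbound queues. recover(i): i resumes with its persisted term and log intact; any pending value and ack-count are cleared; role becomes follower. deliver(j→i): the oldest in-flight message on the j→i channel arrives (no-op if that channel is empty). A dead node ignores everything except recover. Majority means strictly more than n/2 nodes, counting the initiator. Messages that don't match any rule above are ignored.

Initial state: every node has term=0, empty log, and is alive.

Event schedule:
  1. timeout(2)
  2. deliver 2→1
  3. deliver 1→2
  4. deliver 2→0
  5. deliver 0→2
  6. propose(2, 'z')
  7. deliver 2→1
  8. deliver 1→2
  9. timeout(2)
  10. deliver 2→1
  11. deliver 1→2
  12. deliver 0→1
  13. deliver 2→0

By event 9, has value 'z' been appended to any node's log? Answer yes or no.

yes

e1 timeout(2): 2[cand,t=1,-]
e2 deliver 2→1: 1[foll,t=1,-]
e3 deliver 1→2: 2[lead,t=1,-]
e4 deliver 2→0: 0[foll,t=1,-]
e5 deliver 0→2: ·
e6 propose(2,'z'): 2[lead,t=1,z]
e7 deliver 2→1: 1[foll,t=1,z]
e8 deliver 1→2: ·
e9 timeout(2): 2[cand,t=2,z]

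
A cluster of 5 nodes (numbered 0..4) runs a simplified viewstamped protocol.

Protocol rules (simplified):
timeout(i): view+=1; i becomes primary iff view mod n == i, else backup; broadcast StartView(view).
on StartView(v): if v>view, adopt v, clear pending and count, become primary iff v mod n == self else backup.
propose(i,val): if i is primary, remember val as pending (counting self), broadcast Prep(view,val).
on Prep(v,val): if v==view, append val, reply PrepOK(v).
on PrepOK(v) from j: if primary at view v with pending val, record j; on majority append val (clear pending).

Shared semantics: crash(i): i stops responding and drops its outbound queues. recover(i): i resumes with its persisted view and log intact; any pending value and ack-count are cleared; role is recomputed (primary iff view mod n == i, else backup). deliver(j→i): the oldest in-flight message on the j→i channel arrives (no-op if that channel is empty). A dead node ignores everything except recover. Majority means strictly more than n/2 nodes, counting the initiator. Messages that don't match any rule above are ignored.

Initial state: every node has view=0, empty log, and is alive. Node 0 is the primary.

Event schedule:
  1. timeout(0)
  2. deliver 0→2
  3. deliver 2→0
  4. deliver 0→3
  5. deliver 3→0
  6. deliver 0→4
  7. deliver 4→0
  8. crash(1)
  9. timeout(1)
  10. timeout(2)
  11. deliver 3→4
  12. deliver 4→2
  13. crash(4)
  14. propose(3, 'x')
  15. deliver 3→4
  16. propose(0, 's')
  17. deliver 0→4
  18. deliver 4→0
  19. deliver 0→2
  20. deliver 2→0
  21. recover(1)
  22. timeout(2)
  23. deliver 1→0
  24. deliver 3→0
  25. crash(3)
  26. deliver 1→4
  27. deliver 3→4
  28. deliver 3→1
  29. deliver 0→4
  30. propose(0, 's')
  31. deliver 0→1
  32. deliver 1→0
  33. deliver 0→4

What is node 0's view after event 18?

after 1 — timeout(0): n0:back/v1/[-]
after 2 — deliver 0→2: n2:back/v1/[-]
after 3 — deliver 2→0: ·
after 4 — deliver 0→3: n3:back/v1/[-]
after 5 — deliver 3→0: ·
after 6 — deliver 0→4: n4:back/v1/[-]
after 7 — deliver 4→0: ·
after 8 — crash(1): n1:✗back/v0/[-]
after 9 — timeout(1): ·
after 10 — timeout(2): n2:prim/v2/[-]
after 11 — deliver 3→4: ·
after 12 — deliver 4→2: ·
after 13 — crash(4): n4:✗back/v1/[-]
after 14 — propose(3,'x'): ·
after 15 — deliver 3→4: ·
after 16 — propose(0,'s'): ·
after 17 — deliver 0→4: ·
after 18 — deliver 4→0: ·

1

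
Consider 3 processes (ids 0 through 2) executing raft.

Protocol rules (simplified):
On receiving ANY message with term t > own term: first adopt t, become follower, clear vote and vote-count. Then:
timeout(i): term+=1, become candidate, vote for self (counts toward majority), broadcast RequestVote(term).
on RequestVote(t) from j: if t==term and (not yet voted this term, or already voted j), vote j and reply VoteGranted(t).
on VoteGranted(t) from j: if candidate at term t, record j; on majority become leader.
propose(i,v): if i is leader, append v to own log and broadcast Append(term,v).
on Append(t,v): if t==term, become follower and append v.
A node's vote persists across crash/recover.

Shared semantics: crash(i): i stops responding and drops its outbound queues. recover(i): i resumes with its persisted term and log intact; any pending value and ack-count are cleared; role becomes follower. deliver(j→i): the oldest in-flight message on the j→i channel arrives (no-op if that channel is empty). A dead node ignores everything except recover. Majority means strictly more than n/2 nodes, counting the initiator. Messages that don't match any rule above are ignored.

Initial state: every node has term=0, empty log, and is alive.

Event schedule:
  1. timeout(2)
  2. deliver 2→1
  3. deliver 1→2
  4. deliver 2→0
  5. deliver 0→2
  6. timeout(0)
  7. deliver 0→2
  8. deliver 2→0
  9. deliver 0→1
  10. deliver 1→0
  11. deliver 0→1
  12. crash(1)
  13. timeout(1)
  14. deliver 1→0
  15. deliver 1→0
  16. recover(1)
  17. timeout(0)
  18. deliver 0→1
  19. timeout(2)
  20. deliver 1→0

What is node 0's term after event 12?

2

e1 timeout(2): 2[cand,t=1,-]
e2 deliver 2→1: 1[foll,t=1,-]
e3 deliver 1→2: 2[lead,t=1,-]
e4 deliver 2→0: 0[foll,t=1,-]
e5 deliver 0→2: ·
e6 timeout(0): 0[cand,t=2,-]
e7 deliver 0→2: 2[foll,t=2,-]
e8 deliver 2→0: 0[lead,t=2,-]
e9 deliver 0→1: 1[foll,t=2,-]
e10 deliver 1→0: ·
e11 deliver 0→1: ·
e12 crash(1): 1[✗foll,t=2,-]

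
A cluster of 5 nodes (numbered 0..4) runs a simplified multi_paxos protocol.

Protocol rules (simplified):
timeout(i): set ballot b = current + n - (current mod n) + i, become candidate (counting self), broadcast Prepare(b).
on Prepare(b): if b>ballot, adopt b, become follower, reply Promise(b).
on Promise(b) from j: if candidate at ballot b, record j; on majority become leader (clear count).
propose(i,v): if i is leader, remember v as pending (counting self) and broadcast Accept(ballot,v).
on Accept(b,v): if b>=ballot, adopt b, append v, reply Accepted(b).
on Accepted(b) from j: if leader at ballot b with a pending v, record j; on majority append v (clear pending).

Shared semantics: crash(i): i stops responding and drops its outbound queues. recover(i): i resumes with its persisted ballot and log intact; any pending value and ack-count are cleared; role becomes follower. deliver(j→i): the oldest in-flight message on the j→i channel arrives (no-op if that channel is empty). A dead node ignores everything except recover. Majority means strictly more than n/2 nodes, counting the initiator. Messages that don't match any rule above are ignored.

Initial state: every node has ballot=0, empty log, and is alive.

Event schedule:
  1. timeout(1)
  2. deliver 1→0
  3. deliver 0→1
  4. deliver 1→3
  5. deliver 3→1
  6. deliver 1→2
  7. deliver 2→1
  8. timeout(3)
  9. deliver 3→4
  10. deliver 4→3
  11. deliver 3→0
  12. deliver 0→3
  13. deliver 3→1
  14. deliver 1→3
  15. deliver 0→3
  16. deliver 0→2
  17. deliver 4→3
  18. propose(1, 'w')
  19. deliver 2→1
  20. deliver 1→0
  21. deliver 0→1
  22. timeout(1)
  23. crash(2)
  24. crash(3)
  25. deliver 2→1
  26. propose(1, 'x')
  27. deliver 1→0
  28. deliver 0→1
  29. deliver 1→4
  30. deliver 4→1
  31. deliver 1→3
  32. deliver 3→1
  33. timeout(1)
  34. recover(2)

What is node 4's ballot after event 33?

13

e1 timeout(1): 1[cand,b=6,-]
e2 deliver 1→0: 0[foll,b=6,-]
e3 deliver 0→1: ·
e4 deliver 1→3: 3[foll,b=6,-]
e5 deliver 3→1: 1[lead,b=6,-]
e6 deliver 1→2: 2[foll,b=6,-]
e7 deliver 2→1: ·
e8 timeout(3): 3[cand,b=13,-]
e9 deliver 3→4: 4[foll,b=13,-]
e10 deliver 4→3: ·
e11 deliver 3→0: 0[foll,b=13,-]
e12 deliver 0→3: 3[lead,b=13,-]
e13 deliver 3→1: 1[foll,b=13,-]
e14 deliver 1→3: ·
e15 deliver 0→3: ·
e16 deliver 0→2: ·
e17 deliver 4→3: ·
e18 propose(1,'w'): ·
e19 deliver 2→1: ·
e20 deliver 1→0: ·
e21 deliver 0→1: ·
e22 timeout(1): 1[cand,b=16,-]
e23 crash(2): 2[✗foll,b=6,-]
e24 crash(3): 3[✗lead,b=13,-]
e25 deliver 2→1: ·
e26 propose(1,'x'): ·
e27 deliver 1→0: 0[foll,b=16,-]
e28 deliver 0→1: ·
e29 deliver 1→4: ·
e30 deliver 4→1: ·
e31 deliver 1→3: ·
e32 deliver 3→1: ·
e33 timeout(1): 1[cand,b=21,-]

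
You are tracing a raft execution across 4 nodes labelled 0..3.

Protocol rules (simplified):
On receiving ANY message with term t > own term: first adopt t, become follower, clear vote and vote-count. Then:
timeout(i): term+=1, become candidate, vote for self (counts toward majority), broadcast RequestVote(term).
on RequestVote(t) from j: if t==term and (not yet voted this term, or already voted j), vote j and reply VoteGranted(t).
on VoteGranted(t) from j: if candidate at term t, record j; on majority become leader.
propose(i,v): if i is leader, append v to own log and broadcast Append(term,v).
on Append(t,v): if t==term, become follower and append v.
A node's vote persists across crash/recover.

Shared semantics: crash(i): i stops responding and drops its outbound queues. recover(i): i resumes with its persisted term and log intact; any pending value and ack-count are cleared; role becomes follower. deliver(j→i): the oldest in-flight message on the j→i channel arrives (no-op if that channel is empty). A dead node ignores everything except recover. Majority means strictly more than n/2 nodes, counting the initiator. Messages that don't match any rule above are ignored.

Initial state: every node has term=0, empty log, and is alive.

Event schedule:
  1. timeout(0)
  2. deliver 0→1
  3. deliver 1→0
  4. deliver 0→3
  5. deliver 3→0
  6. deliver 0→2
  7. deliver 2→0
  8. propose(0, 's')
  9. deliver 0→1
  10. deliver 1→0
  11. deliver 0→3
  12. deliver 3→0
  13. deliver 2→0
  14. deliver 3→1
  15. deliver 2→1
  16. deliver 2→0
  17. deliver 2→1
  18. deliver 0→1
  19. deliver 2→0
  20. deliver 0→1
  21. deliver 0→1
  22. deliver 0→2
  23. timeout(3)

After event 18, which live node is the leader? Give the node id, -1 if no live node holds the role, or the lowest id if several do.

step 1 timeout(0): 0={cand,t=1,log=-}
step 2 deliver 0→1: 1={foll,t=1,log=-}
step 3 deliver 1→0: —
step 4 deliver 0→3: 3={foll,t=1,log=-}
step 5 deliver 3→0: 0={lead,t=1,log=-}
step 6 deliver 0→2: 2={foll,t=1,log=-}
step 7 deliver 2→0: —
step 8 propose(0,'s'): 0={lead,t=1,log=s}
step 9 deliver 0→1: 1={foll,t=1,log=s}
step 10 deliver 1→0: —
step 11 deliver 0→3: 3={foll,t=1,log=s}
step 12 deliver 3→0: —
step 13 deliver 2→0: —
step 14 deliver 3→1: —
step 15 deliver 2→1: —
step 16 deliver 2→0: —
step 17 deliver 2→1: —
step 18 deliver 0→1: —

0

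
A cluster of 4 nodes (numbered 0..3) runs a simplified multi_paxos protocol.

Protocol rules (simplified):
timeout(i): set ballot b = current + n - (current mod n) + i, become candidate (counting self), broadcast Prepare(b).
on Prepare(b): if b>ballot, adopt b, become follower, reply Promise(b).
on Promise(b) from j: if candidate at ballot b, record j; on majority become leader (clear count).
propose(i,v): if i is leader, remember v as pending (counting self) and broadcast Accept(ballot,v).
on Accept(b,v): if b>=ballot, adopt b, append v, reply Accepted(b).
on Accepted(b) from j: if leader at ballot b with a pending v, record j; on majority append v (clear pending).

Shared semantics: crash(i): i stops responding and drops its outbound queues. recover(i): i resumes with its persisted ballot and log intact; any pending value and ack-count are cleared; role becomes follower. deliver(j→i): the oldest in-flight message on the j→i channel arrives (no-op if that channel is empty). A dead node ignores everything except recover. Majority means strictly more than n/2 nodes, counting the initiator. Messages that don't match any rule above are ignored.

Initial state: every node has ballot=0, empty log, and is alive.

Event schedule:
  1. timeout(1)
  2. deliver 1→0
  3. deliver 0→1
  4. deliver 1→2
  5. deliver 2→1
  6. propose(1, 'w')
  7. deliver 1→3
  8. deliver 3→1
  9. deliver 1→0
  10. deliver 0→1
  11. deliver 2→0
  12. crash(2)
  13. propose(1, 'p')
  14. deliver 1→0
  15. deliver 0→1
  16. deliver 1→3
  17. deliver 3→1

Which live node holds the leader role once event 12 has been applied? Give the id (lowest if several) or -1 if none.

1

step 1 timeout(1): 1={cand,b=5,log=-}
step 2 deliver 1→0: 0={foll,b=5,log=-}
step 3 deliver 0→1: —
step 4 deliver 1→2: 2={foll,b=5,log=-}
step 5 deliver 2→1: 1={lead,b=5,log=-}
step 6 propose(1,'w'): —
step 7 deliver 1→3: 3={foll,b=5,log=-}
step 8 deliver 3→1: —
step 9 deliver 1→0: 0={foll,b=5,log=w}
step 10 deliver 0→1: —
step 11 deliver 2→0: —
step 12 crash(2): 2={✗foll,b=5,log=-}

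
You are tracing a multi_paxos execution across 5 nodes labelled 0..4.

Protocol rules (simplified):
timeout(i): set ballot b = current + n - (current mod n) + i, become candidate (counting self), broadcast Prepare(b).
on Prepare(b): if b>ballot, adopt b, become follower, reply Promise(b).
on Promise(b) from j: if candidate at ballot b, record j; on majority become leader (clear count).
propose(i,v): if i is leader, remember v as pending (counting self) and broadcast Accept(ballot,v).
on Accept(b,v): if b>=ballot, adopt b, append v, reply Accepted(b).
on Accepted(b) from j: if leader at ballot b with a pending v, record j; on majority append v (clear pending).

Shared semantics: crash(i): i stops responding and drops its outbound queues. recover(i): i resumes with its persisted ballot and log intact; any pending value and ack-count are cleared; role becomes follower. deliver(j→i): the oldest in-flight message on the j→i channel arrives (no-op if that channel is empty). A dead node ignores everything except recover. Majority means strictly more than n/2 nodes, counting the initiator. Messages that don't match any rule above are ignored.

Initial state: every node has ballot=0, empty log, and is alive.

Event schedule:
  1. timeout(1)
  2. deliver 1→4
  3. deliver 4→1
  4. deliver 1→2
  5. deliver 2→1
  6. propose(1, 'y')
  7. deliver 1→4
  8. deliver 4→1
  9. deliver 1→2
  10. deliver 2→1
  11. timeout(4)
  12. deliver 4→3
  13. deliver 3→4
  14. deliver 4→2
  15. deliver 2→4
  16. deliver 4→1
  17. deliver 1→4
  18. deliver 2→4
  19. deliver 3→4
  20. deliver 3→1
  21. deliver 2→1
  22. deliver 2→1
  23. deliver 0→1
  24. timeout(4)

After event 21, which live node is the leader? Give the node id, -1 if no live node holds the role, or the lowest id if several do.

after 1 — timeout(1): n1:cand/b6/[-]
after 2 — deliver 1→4: n4:foll/b6/[-]
after 3 — deliver 4→1: ·
after 4 — deliver 1→2: n2:foll/b6/[-]
after 5 — deliver 2→1: n1:lead/b6/[-]
after 6 — propose(1,'y'): ·
after 7 — deliver 1→4: n4:foll/b6/[y]
after 8 — deliver 4→1: ·
after 9 — deliver 1→2: n2:foll/b6/[y]
after 10 — deliver 2→1: n1:lead/b6/[y]
after 11 — timeout(4): n4:cand/b14/[y]
after 12 — deliver 4→3: n3:foll/b14/[-]
after 13 — deliver 3→4: ·
after 14 — deliver 4→2: n2:foll/b14/[y]
after 15 — deliver 2→4: n4:lead/b14/[y]
after 16 — deliver 4→1: n1:foll/b14/[y]
after 17 — deliver 1→4: ·
after 18 — deliver 2→4: ·
after 19 — deliver 3→4: ·
after 20 — deliver 3→1: ·
after 21 — deliver 2→1: ·

4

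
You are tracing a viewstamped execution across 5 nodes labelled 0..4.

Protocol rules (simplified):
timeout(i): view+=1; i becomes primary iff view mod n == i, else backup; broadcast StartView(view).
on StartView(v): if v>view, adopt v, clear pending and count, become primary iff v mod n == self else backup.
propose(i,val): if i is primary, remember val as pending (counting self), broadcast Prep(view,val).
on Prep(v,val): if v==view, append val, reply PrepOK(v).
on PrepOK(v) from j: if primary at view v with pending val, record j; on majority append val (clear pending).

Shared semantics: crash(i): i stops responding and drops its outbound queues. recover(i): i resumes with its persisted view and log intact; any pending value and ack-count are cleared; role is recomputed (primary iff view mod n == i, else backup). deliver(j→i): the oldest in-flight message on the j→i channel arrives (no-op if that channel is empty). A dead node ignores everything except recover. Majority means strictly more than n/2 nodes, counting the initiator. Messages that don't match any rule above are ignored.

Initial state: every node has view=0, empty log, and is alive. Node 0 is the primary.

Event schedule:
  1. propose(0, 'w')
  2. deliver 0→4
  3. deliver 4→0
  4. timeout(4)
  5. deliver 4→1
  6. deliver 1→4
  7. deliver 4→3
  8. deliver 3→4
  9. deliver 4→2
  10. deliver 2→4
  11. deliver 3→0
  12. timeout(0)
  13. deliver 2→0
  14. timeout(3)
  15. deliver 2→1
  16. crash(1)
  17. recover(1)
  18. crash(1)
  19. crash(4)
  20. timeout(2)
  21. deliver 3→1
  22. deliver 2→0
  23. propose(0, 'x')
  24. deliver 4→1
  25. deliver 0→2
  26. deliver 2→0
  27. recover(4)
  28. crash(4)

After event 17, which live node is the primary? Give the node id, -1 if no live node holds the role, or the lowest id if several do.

1

1. propose(0,'w'):  nop
2. deliver 0→4:  <4:back v0 w>
3. deliver 4→0:  nop
4. timeout(4):  <4:back v1 w>
5. deliver 4→1:  <1:prim v1 ->
6. deliver 1→4:  nop
7. deliver 4→3:  <3:back v1 ->
8. deliver 3→4:  nop
9. deliver 4→2:  <2:back v1 ->
10. deliver 2→4:  nop
11. deliver 3→0:  nop
12. timeout(0):  <0:back v1 ->
13. deliver 2→0:  nop
14. timeout(3):  <3:back v2 ->
15. deliver 2→1:  nop
16. crash(1):  <1:✗prim v1 ->
17. recover(1):  <1:prim v1 ->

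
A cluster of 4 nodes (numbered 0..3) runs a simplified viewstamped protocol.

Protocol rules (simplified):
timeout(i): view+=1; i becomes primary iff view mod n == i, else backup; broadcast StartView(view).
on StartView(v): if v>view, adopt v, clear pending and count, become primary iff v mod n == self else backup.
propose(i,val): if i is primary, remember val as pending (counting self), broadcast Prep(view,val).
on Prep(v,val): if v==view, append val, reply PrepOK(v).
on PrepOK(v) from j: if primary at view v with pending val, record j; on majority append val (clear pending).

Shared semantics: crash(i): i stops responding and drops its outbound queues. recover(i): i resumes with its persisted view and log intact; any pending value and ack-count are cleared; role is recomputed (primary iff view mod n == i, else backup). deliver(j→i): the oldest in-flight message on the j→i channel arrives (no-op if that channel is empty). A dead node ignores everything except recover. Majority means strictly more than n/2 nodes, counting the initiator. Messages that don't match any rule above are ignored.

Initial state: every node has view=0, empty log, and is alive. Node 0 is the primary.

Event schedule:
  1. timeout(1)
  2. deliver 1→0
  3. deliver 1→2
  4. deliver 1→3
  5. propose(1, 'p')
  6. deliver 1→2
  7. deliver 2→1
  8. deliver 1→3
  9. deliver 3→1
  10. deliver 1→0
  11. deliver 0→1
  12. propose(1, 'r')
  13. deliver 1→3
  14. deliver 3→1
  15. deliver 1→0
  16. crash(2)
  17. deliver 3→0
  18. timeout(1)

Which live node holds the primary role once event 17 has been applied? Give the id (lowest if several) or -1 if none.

1

[1] timeout(1) → N1(prim v1 [-])
[2] deliver 1→0 → N0(back v1 [-])
[3] deliver 1→2 → N2(back v1 [-])
[4] deliver 1→3 → N3(back v1 [-])
[5] propose(1,'p') → ∅
[6] deliver 1→2 → N2(back v1 [p])
[7] deliver 2→1 → ∅
[8] deliver 1→3 → N3(back v1 [p])
[9] deliver 3→1 → N1(prim v1 [p])
[10] deliver 1→0 → N0(back v1 [p])
[11] deliver 0→1 → ∅
[12] propose(1,'r') → ∅
[13] deliver 1→3 → N3(back v1 [p,r])
[14] deliver 3→1 → ∅
[15] deliver 1→0 → N0(back v1 [p,r])
[16] crash(2) → N2(✗back v1 [p])
[17] deliver 3→0 → ∅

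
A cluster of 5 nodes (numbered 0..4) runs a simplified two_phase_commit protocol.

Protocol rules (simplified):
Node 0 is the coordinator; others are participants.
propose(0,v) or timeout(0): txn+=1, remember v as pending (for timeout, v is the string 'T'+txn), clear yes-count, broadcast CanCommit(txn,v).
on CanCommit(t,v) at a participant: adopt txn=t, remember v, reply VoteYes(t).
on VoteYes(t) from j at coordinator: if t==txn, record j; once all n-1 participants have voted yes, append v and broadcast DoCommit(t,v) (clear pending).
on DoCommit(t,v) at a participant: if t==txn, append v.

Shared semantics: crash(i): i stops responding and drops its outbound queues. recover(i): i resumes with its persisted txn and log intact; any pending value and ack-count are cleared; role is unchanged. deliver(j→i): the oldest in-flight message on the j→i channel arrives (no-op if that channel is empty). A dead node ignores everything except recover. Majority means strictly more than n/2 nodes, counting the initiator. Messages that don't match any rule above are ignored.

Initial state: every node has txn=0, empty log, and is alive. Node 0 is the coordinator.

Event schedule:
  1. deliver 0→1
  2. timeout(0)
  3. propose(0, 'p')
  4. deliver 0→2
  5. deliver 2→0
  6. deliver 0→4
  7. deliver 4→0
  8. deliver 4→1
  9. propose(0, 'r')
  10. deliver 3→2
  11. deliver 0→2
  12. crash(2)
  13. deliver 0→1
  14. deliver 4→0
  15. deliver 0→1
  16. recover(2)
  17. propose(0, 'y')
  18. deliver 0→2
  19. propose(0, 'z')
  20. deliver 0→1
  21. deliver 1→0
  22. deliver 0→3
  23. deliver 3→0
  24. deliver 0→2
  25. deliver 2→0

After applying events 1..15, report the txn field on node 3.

e1 deliver 0→1: ·
e2 timeout(0): 0[coor,t=1,-]
e3 propose(0,'p'): 0[coor,t=2,-]
e4 deliver 0→2: 2[part,t=1,-]
e5 deliver 2→0: ·
e6 deliver 0→4: 4[part,t=1,-]
e7 deliver 4→0: ·
e8 deliver 4→1: ·
e9 propose(0,'r'): 0[coor,t=3,-]
e10 deliver 3→2: ·
e11 deliver 0→2: 2[part,t=2,-]
e12 crash(2): 2[✗part,t=2,-]
e13 deliver 0→1: 1[part,t=1,-]
e14 deliver 4→0: ·
e15 deliver 0→1: 1[part,t=2,-]

0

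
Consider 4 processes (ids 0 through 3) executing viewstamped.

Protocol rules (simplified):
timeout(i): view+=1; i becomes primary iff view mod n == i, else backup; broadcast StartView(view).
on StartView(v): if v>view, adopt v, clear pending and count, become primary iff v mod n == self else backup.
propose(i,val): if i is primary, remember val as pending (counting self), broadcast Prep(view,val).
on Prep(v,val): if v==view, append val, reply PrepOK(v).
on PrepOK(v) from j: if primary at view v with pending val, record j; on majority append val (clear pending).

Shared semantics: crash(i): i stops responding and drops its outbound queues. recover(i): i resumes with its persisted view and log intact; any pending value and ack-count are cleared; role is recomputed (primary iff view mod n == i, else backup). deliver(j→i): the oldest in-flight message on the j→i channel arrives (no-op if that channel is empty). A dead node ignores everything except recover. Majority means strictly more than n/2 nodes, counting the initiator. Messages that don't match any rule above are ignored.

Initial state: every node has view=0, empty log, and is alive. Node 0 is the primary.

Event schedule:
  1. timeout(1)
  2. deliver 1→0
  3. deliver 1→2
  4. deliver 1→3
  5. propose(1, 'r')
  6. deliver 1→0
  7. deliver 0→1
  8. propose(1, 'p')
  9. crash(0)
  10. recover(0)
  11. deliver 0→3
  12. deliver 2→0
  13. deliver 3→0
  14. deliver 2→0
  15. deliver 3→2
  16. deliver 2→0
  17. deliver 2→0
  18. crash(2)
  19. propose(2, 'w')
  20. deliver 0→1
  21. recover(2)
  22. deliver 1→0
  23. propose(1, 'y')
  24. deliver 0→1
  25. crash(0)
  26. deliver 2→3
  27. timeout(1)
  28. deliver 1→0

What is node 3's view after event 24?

1

[1] timeout(1) → N1(prim v1 [-])
[2] deliver 1→0 → N0(back v1 [-])
[3] deliver 1→2 → N2(back v1 [-])
[4] deliver 1→3 → N3(back v1 [-])
[5] propose(1,'r') → ∅
[6] deliver 1→0 → N0(back v1 [r])
[7] deliver 0→1 → ∅
[8] propose(1,'p') → ∅
[9] crash(0) → N0(✗back v1 [r])
[10] recover(0) → N0(back v1 [r])
[11] deliver 0→3 → ∅
[12] deliver 2→0 → ∅
[13] deliver 3→0 → ∅
[14] deliver 2→0 → ∅
[15] deliver 3→2 → ∅
[16] deliver 2→0 → ∅
[17] deliver 2→0 → ∅
[18] crash(2) → N2(✗back v1 [-])
[19] propose(2,'w') → ∅
[20] deliver 0→1 → ∅
[21] recover(2) → N2(back v1 [-])
[22] deliver 1→0 → N0(back v1 [r,p])
[23] propose(1,'y') → ∅
[24] deliver 0→1 → ∅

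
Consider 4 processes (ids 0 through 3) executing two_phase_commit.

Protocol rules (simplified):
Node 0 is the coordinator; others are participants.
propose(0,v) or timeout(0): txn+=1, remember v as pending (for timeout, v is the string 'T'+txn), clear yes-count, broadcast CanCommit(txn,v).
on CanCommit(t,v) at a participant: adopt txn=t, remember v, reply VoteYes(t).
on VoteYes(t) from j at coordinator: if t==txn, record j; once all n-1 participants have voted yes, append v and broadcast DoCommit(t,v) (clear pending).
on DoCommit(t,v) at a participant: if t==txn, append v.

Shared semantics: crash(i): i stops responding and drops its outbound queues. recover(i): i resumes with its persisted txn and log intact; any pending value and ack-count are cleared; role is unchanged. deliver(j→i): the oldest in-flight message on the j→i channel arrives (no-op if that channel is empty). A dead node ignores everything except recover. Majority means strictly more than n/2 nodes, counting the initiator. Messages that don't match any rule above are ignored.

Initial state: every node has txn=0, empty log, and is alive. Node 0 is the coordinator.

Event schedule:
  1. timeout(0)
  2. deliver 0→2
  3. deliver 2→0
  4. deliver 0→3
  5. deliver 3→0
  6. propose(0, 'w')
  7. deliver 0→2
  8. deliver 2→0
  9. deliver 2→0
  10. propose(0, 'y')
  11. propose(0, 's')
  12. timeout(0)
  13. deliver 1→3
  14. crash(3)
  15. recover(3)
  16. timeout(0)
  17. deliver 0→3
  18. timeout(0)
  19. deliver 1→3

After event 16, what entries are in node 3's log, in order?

empty

1. timeout(0):  <0:coor t1 ->
2. deliver 0→2:  <2:part t1 ->
3. deliver 2→0:  nop
4. deliver 0→3:  <3:part t1 ->
5. deliver 3→0:  nop
6. propose(0,'w'):  <0:coor t2 ->
7. deliver 0→2:  <2:part t2 ->
8. deliver 2→0:  nop
9. deliver 2→0:  nop
10. propose(0,'y'):  <0:coor t3 ->
11. propose(0,'s'):  <0:coor t4 ->
12. timeout(0):  <0:coor t5 ->
13. deliver 1→3:  nop
14. crash(3):  <3:✗part t1 ->
15. recover(3):  <3:part t1 ->
16. timeout(0):  <0:coor t6 ->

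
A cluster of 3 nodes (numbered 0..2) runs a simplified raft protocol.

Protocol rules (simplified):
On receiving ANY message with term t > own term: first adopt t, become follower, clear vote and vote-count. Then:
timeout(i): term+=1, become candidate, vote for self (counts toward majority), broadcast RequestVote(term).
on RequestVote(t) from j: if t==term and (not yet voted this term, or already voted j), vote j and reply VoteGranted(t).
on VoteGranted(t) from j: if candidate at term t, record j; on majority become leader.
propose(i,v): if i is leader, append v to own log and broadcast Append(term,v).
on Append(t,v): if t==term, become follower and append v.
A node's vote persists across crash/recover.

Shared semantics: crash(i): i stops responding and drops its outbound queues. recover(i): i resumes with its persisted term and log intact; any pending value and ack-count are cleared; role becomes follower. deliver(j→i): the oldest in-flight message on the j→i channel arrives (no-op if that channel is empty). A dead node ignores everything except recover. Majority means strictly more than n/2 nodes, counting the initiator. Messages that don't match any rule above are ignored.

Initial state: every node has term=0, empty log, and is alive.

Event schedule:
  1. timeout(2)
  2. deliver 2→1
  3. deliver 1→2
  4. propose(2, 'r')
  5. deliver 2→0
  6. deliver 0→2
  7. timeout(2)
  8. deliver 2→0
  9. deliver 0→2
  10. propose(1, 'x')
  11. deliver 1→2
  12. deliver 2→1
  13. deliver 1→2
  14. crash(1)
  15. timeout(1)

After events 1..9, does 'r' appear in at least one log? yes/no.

e1 timeout(2): 2[cand,t=1,-]
e2 deliver 2→1: 1[foll,t=1,-]
e3 deliver 1→2: 2[lead,t=1,-]
e4 propose(2,'r'): 2[lead,t=1,r]
e5 deliver 2→0: 0[foll,t=1,-]
e6 deliver 0→2: ·
e7 timeout(2): 2[cand,t=2,r]
e8 deliver 2→0: 0[foll,t=1,r]
e9 deliver 0→2: ·

yes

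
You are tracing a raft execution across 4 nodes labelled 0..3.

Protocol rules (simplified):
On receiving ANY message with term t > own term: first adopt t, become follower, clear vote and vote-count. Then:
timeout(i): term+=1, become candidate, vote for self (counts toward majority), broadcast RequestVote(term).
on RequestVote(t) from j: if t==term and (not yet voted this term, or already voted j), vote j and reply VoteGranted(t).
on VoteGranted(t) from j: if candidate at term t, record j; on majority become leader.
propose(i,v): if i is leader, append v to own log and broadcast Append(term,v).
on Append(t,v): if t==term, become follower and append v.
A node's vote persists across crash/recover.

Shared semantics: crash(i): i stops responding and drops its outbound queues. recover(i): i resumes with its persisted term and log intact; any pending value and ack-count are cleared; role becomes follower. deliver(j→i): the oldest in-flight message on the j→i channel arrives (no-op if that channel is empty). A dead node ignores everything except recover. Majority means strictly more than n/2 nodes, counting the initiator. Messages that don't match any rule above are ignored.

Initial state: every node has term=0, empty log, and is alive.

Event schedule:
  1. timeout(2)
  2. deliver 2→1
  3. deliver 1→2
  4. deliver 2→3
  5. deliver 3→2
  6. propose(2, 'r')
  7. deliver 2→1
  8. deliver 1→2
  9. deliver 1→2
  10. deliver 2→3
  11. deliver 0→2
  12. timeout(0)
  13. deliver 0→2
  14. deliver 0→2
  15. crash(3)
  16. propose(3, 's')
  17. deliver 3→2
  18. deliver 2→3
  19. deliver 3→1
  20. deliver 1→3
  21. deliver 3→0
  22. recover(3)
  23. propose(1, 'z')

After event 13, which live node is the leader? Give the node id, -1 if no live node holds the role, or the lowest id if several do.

2

after 1 — timeout(2): n2:cand/t1/[-]
after 2 — deliver 2→1: n1:foll/t1/[-]
after 3 — deliver 1→2: ·
after 4 — deliver 2→3: n3:foll/t1/[-]
after 5 — deliver 3→2: n2:lead/t1/[-]
after 6 — propose(2,'r'): n2:lead/t1/[r]
after 7 — deliver 2→1: n1:foll/t1/[r]
after 8 — deliver 1→2: ·
after 9 — deliver 1→2: ·
after 10 — deliver 2→3: n3:foll/t1/[r]
after 11 — deliver 0→2: ·
after 12 — timeout(0): n0:cand/t1/[-]
after 13 — deliver 0→2: ·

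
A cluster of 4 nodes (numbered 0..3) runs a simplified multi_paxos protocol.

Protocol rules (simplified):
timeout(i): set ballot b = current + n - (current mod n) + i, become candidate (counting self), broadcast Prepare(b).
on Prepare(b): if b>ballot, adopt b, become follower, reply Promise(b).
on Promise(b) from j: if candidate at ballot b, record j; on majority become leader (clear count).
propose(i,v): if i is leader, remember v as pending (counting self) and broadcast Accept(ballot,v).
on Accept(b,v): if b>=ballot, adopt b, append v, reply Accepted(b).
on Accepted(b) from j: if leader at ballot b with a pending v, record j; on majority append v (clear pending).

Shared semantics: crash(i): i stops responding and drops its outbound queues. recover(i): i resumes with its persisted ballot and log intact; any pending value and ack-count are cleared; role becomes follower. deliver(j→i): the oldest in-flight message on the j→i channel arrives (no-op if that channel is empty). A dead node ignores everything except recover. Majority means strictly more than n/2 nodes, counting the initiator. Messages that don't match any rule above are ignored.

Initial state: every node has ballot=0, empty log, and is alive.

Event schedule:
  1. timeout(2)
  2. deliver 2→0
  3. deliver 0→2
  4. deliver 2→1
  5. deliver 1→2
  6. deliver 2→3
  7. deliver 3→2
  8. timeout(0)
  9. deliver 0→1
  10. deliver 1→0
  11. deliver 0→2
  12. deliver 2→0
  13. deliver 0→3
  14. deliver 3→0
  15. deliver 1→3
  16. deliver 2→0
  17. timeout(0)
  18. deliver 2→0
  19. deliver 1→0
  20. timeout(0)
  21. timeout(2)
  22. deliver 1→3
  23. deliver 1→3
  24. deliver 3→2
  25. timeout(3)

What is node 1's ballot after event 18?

8

step 1 timeout(2): 2={cand,b=6,log=-}
step 2 deliver 2→0: 0={foll,b=6,log=-}
step 3 deliver 0→2: —
step 4 deliver 2→1: 1={foll,b=6,log=-}
step 5 deliver 1→2: 2={lead,b=6,log=-}
step 6 deliver 2→3: 3={foll,b=6,log=-}
step 7 deliver 3→2: —
step 8 timeout(0): 0={cand,b=8,log=-}
step 9 deliver 0→1: 1={foll,b=8,log=-}
step 10 deliver 1→0: —
step 11 deliver 0→2: 2={foll,b=8,log=-}
step 12 deliver 2→0: 0={lead,b=8,log=-}
step 13 deliver 0→3: 3={foll,b=8,log=-}
step 14 deliver 3→0: —
step 15 deliver 1→3: —
step 16 deliver 2→0: —
step 17 timeout(0): 0={cand,b=12,log=-}
step 18 deliver 2→0: —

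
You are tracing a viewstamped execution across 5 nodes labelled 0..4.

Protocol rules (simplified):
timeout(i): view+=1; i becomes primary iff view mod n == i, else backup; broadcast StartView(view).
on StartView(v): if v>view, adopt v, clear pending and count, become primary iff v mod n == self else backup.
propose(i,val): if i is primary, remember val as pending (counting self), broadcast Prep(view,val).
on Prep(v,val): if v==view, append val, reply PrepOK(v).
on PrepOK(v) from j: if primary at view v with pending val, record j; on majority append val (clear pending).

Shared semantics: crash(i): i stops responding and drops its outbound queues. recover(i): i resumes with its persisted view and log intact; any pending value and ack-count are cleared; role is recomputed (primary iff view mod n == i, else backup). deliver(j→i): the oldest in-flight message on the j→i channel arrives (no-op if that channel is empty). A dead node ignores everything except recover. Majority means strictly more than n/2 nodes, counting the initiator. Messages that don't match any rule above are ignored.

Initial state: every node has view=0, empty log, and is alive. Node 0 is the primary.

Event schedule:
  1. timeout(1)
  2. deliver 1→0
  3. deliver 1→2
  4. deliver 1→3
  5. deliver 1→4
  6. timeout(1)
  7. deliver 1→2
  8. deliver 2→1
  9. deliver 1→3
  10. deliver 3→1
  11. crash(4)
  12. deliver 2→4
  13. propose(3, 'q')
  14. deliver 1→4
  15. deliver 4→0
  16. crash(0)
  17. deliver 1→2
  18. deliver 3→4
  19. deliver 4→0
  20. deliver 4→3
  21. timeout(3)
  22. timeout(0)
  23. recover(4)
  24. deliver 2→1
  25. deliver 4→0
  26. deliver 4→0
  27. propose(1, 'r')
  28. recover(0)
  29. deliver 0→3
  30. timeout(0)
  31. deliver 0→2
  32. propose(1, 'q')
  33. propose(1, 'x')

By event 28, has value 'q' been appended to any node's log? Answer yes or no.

no

1. timeout(1):  <1:prim v1 ->
2. deliver 1→0:  <0:back v1 ->
3. deliver 1→2:  <2:back v1 ->
4. deliver 1→3:  <3:back v1 ->
5. deliver 1→4:  <4:back v1 ->
6. timeout(1):  <1:back v2 ->
7. deliver 1→2:  <2:prim v2 ->
8. deliver 2→1:  nop
9. deliver 1→3:  <3:back v2 ->
10. deliver 3→1:  nop
11. crash(4):  <4:✗back v1 ->
12. deliver 2→4:  nop
13. propose(3,'q'):  nop
14. deliver 1→4:  nop
15. deliver 4→0:  nop
16. crash(0):  <0:✗back v1 ->
17. deliver 1→2:  nop
18. deliver 3→4:  nop
19. deliver 4→0:  nop
20. deliver 4→3:  nop
21. timeout(3):  <3:prim v3 ->
22. timeout(0):  nop
23. recover(4):  <4:back v1 ->
24. deliver 2→1:  nop
25. deliver 4→0:  nop
26. deliver 4→0:  nop
27. propose(1,'r'):  nop
28. recover(0):  <0:back v1 ->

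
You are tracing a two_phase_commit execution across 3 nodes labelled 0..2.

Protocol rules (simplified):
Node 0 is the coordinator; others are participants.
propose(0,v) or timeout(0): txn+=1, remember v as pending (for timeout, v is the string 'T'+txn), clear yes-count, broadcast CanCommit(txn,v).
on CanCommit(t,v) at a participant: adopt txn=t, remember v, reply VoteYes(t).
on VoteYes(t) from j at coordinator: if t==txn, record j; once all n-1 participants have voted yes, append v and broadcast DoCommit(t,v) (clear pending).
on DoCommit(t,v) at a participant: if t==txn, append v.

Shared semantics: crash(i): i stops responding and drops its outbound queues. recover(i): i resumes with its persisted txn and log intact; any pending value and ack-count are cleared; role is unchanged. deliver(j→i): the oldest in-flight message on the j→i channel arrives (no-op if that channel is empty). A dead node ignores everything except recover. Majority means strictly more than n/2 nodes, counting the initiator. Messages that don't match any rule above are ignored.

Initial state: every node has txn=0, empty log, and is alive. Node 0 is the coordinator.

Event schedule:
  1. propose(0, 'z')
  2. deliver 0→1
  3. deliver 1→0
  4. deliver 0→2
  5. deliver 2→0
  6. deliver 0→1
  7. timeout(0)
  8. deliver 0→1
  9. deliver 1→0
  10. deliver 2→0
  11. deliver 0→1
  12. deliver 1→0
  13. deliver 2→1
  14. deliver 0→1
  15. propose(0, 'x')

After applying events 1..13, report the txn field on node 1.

step 1 propose(0,'z'): 0={coor,t=1,log=-}
step 2 deliver 0→1: 1={part,t=1,log=-}
step 3 deliver 1→0: —
step 4 deliver 0→2: 2={part,t=1,log=-}
step 5 deliver 2→0: 0={coor,t=1,log=z}
step 6 deliver 0→1: 1={part,t=1,log=z}
step 7 timeout(0): 0={coor,t=2,log=z}
step 8 deliver 0→1: 1={part,t=2,log=z}
step 9 deliver 1→0: —
step 10 deliver 2→0: —
step 11 deliver 0→1: —
step 12 deliver 1→0: —
step 13 deliver 2→1: —

2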